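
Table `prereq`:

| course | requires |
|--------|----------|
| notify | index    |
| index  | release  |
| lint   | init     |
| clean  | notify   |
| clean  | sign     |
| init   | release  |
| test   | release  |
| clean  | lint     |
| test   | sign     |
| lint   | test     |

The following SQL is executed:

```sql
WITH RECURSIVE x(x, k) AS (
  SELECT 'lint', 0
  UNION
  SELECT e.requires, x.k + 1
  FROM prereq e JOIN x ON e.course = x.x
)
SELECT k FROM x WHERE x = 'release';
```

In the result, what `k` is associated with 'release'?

2

Base: (lint, k=0).
Iteration 1: edges from {lint} -> (init, k=1), (test, k=1).
Iteration 2: edges from {init,test} -> (release, k=2), (sign, k=2). [UNION drops 1 duplicate row(s)]
Iteration 3: no outgoing edges from {release,sign}; recursion stops.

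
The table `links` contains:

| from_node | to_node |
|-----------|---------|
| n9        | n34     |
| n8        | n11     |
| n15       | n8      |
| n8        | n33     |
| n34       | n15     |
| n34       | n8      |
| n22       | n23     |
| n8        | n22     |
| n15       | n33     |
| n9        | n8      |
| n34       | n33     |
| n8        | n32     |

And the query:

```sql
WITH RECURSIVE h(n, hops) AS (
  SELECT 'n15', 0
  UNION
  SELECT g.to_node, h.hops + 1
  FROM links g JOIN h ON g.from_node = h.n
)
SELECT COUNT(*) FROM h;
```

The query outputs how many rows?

8

Base: (n15, hops=0).
Iteration 1: edges from {n15} -> (n33, hops=1), (n8, hops=1).
Iteration 2: edges from {n33,n8} -> (n11, hops=2), (n22, hops=2), (n32, hops=2), (n33, hops=2).
Iteration 3: edges from {n11,n22,n32,n33} -> (n23, hops=3).
Iteration 4: no outgoing edges from {n23}; recursion stops.
Total rows emitted: 8.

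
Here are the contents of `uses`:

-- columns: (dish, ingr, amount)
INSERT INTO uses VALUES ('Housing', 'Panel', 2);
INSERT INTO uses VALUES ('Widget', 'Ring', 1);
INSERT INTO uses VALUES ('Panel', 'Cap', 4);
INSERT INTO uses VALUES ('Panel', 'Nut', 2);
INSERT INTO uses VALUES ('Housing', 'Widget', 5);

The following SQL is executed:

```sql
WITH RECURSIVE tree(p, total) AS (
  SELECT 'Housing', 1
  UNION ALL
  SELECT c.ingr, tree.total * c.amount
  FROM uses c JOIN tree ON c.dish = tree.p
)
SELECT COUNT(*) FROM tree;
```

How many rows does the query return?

6

Base: (Housing, total=1).
Iteration 1: components of {Housing} -> Panel = 1*2 = 2, Widget = 1*5 = 5.
Iteration 2: components of {Panel,Widget} -> Cap = 2*4 = 8, Nut = 2*2 = 4, Ring = 5*1 = 5.
Iteration 3: no further components; recursion stops.
Total rows emitted: 6.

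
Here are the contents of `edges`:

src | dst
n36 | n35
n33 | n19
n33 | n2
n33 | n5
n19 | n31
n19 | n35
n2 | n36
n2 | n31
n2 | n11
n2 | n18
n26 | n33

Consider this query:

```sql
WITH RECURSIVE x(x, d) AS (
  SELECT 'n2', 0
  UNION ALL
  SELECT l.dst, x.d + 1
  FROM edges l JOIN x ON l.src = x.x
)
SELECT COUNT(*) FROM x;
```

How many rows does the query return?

Base: (n2, d=0).
Iteration 1: edges from {n2} -> (n11, d=1), (n18, d=1), (n31, d=1), (n36, d=1).
Iteration 2: edges from {n11,n18,n31,n36} -> (n35, d=2).
Iteration 3: no outgoing edges from {n35}; recursion stops.
Total rows emitted: 6.

6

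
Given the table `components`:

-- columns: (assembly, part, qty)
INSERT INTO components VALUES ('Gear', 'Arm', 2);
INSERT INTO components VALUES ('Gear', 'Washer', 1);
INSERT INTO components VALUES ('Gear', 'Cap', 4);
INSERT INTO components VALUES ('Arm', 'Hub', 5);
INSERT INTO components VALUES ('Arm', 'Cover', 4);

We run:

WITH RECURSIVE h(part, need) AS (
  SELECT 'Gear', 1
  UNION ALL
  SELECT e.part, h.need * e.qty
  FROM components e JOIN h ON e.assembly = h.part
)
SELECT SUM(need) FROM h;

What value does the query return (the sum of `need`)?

Base: (Gear, need=1).
Iteration 1: components of {Gear} -> Arm = 1*2 = 2, Cap = 1*4 = 4, Washer = 1*1 = 1.
Iteration 2: components of {Arm,Cap,Washer} -> Cover = 2*4 = 8, Hub = 2*5 = 10.
Iteration 3: no further components; recursion stops.
SUM(need) = 1 + 2 + 1 + 4 + 10 + 8 = 26.

26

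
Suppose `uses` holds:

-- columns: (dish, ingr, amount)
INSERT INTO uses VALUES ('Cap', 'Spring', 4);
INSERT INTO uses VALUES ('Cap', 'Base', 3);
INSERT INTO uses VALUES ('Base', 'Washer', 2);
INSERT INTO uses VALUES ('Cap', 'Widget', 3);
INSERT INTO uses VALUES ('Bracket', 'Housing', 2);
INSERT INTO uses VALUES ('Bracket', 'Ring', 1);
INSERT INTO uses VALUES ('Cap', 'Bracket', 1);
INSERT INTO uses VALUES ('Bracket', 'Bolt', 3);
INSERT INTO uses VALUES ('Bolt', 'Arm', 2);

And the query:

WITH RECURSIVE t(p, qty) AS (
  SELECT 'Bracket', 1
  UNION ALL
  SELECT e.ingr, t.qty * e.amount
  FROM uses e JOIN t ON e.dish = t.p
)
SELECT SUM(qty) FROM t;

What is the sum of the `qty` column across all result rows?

13

Base: (Bracket, qty=1).
Iteration 1: components of {Bracket} -> Bolt = 1*3 = 3, Housing = 1*2 = 2, Ring = 1*1 = 1.
Iteration 2: components of {Bolt,Housing,Ring} -> Arm = 3*2 = 6.
Iteration 3: no further components; recursion stops.
SUM(qty) = 1 + 3 + 1 + 2 + 6 = 13.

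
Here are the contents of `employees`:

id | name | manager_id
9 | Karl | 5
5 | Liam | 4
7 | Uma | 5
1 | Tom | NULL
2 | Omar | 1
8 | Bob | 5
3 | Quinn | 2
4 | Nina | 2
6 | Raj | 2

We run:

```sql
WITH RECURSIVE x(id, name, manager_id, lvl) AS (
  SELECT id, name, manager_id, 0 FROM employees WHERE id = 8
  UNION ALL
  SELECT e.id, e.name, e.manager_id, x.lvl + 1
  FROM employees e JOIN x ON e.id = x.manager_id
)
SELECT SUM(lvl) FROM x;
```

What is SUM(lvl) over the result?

10

Base: id=8 (Bob), manager_id=5, lvl 0.
Iteration 1: join on id=5 -> Liam (id 5, manager_id=4, lvl 1).
Iteration 2: join on id=4 -> Nina (id 4, manager_id=2, lvl 2).
Iteration 3: join on id=2 -> Omar (id 2, manager_id=1, lvl 3).
Iteration 4: join on id=1 -> Tom (id 1, manager_id=NULL, lvl 4).
Iteration 5: manager_id is NULL; no match; recursion stops.
SUM(lvl) = 0 + 1 + 2 + 3 + 4 = 10.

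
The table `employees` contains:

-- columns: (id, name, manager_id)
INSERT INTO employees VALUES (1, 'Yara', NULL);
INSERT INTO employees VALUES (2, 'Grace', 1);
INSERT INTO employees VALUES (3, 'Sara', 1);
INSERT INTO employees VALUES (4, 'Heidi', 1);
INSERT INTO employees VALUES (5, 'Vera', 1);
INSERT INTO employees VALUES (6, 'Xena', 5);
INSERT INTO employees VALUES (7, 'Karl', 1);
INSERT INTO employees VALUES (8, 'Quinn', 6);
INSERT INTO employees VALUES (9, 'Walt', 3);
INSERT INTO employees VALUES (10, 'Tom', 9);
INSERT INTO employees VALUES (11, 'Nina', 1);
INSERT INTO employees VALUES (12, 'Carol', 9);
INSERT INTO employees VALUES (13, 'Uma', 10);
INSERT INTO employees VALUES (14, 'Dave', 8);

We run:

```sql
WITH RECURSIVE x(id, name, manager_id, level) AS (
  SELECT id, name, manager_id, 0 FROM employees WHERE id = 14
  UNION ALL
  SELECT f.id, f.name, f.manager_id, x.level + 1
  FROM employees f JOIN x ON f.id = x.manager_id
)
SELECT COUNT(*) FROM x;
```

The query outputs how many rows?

Base: id=14 (Dave), manager_id=8, level 0.
Iteration 1: join on id=8 -> Quinn (id 8, manager_id=6, level 1).
Iteration 2: join on id=6 -> Xena (id 6, manager_id=5, level 2).
Iteration 3: join on id=5 -> Vera (id 5, manager_id=1, level 3).
Iteration 4: join on id=1 -> Yara (id 1, manager_id=NULL, level 4).
Iteration 5: manager_id is NULL; no match; recursion stops.
Total rows emitted: 5.

5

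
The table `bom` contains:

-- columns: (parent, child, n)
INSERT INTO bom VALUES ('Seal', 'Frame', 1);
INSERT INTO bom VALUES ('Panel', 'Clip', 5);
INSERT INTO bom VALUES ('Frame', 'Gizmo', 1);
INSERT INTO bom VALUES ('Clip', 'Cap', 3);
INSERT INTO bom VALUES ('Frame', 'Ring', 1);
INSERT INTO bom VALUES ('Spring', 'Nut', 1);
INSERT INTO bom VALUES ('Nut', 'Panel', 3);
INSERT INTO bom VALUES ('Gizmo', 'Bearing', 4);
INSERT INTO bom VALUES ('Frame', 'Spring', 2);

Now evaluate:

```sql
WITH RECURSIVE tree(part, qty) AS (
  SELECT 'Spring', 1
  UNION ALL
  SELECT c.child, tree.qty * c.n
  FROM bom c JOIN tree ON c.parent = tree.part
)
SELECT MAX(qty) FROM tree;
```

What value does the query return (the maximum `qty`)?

Base: (Spring, qty=1).
Iteration 1: components of {Spring} -> Nut = 1*1 = 1.
Iteration 2: components of {Nut} -> Panel = 1*3 = 3.
Iteration 3: components of {Panel} -> Clip = 3*5 = 15.
Iteration 4: components of {Clip} -> Cap = 15*3 = 45.
Iteration 5: no further components; recursion stops.
qty values: 1, 1, 3, 15, 45; the maximum is 45.

45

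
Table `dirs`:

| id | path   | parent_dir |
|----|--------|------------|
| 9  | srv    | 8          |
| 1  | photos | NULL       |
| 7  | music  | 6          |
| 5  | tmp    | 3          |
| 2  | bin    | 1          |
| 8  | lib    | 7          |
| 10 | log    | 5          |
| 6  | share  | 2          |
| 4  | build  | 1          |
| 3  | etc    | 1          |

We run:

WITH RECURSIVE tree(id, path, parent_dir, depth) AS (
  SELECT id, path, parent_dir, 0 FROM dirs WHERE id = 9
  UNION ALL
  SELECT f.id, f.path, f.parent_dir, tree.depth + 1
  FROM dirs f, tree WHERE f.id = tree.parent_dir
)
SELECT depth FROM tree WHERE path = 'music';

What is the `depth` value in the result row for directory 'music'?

Base: id=9 (srv), parent_dir=8, depth 0.
Iteration 1: join on id=8 -> lib (id 8, parent_dir=7, depth 1).
Iteration 2: join on id=7 -> music (id 7, parent_dir=6, depth 2).
Iteration 3: join on id=6 -> share (id 6, parent_dir=2, depth 3).
Iteration 4: join on id=2 -> bin (id 2, parent_dir=1, depth 4).
Iteration 5: join on id=1 -> photos (id 1, parent_dir=NULL, depth 5).
Iteration 6: parent_dir is NULL; no match; recursion stops.

2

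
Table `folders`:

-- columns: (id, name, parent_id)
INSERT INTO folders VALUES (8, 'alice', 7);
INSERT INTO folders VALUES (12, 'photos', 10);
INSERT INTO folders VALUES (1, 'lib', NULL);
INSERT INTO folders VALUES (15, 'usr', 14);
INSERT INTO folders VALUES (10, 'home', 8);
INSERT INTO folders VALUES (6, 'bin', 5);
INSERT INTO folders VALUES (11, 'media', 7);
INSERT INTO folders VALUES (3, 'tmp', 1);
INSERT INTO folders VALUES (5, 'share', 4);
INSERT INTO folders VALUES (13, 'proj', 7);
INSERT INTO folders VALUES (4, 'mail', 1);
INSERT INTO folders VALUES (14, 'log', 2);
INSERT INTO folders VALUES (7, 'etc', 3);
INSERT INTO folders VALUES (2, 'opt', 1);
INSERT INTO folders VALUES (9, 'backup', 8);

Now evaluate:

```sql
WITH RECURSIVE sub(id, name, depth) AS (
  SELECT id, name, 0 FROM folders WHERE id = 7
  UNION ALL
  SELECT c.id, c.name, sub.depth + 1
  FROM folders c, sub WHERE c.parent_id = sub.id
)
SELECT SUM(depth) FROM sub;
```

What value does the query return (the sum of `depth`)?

Base: id=7 (etc) at depth 0.
Iteration 1: rows with parent_id in {7} -> alice (id 8, depth 1), media (id 11, depth 1), proj (id 13, depth 1).
Iteration 2: rows with parent_id in {8,11,13} -> backup (id 9, depth 2), home (id 10, depth 2).
Iteration 3: rows with parent_id in {9,10} -> photos (id 12, depth 3).
Iteration 4: no rows with parent_id in {12}; recursion stops.
SUM(depth) = 0 + 1 + 1 + 1 + 2 + 2 + 3 = 10.

10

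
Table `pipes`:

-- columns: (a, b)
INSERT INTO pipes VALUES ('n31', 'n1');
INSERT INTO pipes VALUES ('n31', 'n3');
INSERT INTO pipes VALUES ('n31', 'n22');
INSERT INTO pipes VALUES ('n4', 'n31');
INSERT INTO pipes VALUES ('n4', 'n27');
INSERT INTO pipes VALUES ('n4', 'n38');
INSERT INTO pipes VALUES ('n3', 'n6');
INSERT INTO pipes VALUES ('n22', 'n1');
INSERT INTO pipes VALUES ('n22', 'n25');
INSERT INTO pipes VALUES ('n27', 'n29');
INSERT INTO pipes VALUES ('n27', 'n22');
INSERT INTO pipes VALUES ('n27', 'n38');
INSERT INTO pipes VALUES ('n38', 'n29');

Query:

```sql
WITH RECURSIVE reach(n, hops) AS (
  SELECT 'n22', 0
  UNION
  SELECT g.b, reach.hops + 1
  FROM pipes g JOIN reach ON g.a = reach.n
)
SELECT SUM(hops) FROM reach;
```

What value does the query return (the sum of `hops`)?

Base: (n22, hops=0).
Iteration 1: edges from {n22} -> (n1, hops=1), (n25, hops=1).
Iteration 2: no outgoing edges from {n1,n25}; recursion stops.
SUM(hops) = 0 + 1 + 1 = 2.

2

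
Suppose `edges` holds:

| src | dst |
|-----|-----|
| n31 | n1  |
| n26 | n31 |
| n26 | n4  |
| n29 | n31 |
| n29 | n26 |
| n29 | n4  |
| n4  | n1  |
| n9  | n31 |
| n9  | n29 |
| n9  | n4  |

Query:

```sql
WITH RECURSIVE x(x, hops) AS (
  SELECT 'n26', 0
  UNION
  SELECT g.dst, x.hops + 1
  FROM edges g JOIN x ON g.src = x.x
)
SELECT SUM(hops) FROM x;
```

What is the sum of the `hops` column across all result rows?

Base: (n26, hops=0).
Iteration 1: edges from {n26} -> (n31, hops=1), (n4, hops=1).
Iteration 2: edges from {n31,n4} -> (n1, hops=2). [UNION drops 1 duplicate row(s)]
Iteration 3: no outgoing edges from {n1}; recursion stops.
SUM(hops) = 0 + 1 + 1 + 2 = 4.

4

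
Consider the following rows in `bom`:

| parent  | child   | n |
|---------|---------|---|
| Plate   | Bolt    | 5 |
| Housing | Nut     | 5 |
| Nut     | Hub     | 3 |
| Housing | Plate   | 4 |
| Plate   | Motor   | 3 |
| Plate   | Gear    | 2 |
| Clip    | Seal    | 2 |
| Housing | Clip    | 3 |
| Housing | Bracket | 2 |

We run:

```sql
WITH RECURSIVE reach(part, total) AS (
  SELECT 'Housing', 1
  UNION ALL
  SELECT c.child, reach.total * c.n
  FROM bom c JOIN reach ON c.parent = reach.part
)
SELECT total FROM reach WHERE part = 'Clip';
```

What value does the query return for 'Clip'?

Base: (Housing, total=1).
Iteration 1: components of {Housing} -> Bracket = 1*2 = 2, Clip = 1*3 = 3, Nut = 1*5 = 5, Plate = 1*4 = 4.
Iteration 2: components of {Bracket,Clip,Nut,Plate} -> Bolt = 4*5 = 20, Gear = 4*2 = 8, Hub = 5*3 = 15, Motor = 4*3 = 12, Seal = 3*2 = 6.
Iteration 3: no further components; recursion stops.

3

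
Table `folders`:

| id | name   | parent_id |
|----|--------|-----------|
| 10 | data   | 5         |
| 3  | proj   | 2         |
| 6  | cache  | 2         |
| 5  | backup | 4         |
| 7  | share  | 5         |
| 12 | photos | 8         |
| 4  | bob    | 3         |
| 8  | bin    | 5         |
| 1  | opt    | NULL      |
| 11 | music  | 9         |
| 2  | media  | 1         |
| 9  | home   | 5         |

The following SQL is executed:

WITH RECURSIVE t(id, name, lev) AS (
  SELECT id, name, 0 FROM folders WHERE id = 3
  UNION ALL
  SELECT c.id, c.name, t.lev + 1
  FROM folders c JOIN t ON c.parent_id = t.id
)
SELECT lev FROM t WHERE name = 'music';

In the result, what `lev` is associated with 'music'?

4

Base: id=3 (proj) at lev 0.
Iteration 1: rows with parent_id in {3} -> bob (id 4, lev 1).
Iteration 2: rows with parent_id in {4} -> backup (id 5, lev 2).
Iteration 3: rows with parent_id in {5} -> share (id 7, lev 3), bin (id 8, lev 3), home (id 9, lev 3), data (id 10, lev 3).
Iteration 4: rows with parent_id in {7,8,9,10} -> music (id 11, lev 4), photos (id 12, lev 4).
Iteration 5: no rows with parent_id in {11,12}; recursion stops.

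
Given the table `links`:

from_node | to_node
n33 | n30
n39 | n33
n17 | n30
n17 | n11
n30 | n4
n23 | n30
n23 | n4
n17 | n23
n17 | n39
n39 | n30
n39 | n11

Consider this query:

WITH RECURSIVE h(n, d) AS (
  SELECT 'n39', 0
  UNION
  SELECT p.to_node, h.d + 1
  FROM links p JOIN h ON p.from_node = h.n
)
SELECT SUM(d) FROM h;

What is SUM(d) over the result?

Base: (n39, d=0).
Iteration 1: edges from {n39} -> (n11, d=1), (n30, d=1), (n33, d=1).
Iteration 2: edges from {n11,n30,n33} -> (n30, d=2), (n4, d=2).
Iteration 3: edges from {n30,n4} -> (n4, d=3).
Iteration 4: no outgoing edges from {n4}; recursion stops.
SUM(d) = 0 + 1 + 1 + 1 + 2 + 2 + 3 = 10.

10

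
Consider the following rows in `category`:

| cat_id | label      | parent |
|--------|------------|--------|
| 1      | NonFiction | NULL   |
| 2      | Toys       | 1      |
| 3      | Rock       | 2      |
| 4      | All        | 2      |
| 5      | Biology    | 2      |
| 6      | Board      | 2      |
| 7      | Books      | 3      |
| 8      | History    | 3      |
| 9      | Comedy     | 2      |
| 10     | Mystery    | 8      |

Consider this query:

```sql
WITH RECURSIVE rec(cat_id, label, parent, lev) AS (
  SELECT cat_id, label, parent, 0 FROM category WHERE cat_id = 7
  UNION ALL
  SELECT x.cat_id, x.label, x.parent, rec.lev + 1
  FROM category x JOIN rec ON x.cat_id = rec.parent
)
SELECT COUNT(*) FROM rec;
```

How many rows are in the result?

Base: cat_id=7 (Books), parent=3, lev 0.
Iteration 1: join on cat_id=3 -> Rock (id 3, parent=2, lev 1).
Iteration 2: join on cat_id=2 -> Toys (id 2, parent=1, lev 2).
Iteration 3: join on cat_id=1 -> NonFiction (id 1, parent=NULL, lev 3).
Iteration 4: parent is NULL; no match; recursion stops.
Total rows emitted: 4.

4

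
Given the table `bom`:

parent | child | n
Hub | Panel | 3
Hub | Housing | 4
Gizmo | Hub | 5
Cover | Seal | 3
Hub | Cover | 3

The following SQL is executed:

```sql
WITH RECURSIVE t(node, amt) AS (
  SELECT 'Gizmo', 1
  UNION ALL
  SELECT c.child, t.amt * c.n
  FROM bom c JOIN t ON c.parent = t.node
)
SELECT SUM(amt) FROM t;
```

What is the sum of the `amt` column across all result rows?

101

Base: (Gizmo, amt=1).
Iteration 1: components of {Gizmo} -> Hub = 1*5 = 5.
Iteration 2: components of {Hub} -> Cover = 5*3 = 15, Housing = 5*4 = 20, Panel = 5*3 = 15.
Iteration 3: components of {Cover,Housing,Panel} -> Seal = 15*3 = 45.
Iteration 4: no further components; recursion stops.
SUM(amt) = 1 + 5 + 20 + 15 + 15 + 45 = 101.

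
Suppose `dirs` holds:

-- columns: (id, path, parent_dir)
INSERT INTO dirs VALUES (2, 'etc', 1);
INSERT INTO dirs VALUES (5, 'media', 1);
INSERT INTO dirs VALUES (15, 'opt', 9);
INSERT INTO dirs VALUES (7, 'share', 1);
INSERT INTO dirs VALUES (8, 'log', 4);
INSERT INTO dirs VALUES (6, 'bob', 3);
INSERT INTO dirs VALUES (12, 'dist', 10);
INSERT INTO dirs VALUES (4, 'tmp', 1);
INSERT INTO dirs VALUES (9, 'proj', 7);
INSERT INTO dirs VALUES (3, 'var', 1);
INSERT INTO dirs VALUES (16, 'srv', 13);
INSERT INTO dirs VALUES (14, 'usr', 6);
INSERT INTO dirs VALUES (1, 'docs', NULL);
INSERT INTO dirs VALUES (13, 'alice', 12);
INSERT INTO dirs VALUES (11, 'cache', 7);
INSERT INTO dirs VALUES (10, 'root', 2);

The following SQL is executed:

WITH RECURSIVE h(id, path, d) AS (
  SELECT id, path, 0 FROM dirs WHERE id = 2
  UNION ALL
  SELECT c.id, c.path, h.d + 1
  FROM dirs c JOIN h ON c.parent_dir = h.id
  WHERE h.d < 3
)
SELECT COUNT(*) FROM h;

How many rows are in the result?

Base: id=2 (etc) at d 0.
Iteration 1: rows with parent_dir in {2} -> root (id 10, d 1).
Iteration 2: rows with parent_dir in {10} -> dist (id 12, d 2).
Iteration 3: rows with parent_dir in {12} -> alice (id 13, d 3).
Iteration 4: d < 3 fails for all current rows; recursion stops.
Total rows emitted: 4.

4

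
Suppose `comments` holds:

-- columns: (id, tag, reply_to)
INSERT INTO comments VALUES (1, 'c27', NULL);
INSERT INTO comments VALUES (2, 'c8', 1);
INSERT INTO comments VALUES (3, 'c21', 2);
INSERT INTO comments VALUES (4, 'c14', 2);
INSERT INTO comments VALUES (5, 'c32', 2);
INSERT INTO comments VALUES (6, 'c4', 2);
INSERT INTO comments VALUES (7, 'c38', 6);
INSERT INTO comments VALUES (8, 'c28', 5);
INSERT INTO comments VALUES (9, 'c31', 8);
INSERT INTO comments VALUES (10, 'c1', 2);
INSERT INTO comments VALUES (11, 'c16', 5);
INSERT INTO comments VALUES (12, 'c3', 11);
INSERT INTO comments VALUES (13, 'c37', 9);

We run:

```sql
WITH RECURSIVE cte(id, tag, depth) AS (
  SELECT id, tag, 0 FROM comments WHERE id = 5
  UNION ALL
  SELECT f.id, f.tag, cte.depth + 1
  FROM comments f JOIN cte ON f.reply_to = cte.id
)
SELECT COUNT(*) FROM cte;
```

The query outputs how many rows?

Base: id=5 (c32) at depth 0.
Iteration 1: rows with reply_to in {5} -> c28 (id 8, depth 1), c16 (id 11, depth 1).
Iteration 2: rows with reply_to in {8,11} -> c31 (id 9, depth 2), c3 (id 12, depth 2).
Iteration 3: rows with reply_to in {9,12} -> c37 (id 13, depth 3).
Iteration 4: no rows with reply_to in {13}; recursion stops.
Total rows emitted: 6.

6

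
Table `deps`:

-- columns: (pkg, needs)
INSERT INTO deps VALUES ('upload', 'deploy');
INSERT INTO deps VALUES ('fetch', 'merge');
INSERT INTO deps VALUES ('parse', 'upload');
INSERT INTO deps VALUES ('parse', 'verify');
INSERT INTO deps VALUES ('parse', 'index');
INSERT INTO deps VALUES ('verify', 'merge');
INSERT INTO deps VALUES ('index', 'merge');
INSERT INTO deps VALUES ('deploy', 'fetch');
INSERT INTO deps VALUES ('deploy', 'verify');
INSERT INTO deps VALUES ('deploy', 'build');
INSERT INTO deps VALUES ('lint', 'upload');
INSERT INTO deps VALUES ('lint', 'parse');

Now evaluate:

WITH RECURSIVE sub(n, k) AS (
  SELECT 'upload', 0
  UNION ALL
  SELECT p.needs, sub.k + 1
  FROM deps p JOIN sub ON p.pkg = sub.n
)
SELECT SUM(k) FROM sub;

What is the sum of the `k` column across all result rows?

Base: (upload, k=0).
Iteration 1: edges from {upload} -> (deploy, k=1).
Iteration 2: edges from {deploy} -> (build, k=2), (fetch, k=2), (verify, k=2).
Iteration 3: edges from {build,fetch,verify} -> (merge, k=3) x2. [UNION ALL keeps all 2 new rows, including repeats]
Iteration 4: no outgoing edges from {merge}; recursion stops.
SUM(k) = 0 + 1 + 2 + 2 + 2 + 3 + 3 = 13.

13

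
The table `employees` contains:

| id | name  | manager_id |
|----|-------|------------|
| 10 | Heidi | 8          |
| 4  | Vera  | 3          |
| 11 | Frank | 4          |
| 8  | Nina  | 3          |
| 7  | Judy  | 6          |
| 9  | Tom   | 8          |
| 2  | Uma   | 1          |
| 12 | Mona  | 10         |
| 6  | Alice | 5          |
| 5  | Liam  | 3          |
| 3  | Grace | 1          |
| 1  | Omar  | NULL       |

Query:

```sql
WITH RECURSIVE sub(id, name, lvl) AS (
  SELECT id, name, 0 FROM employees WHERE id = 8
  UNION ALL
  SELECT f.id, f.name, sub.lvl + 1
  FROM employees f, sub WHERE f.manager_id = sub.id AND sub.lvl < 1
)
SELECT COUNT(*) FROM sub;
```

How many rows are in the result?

Base: id=8 (Nina) at lvl 0.
Iteration 1: rows with manager_id in {8} -> Tom (id 9, lvl 1), Heidi (id 10, lvl 1).
Iteration 2: lvl < 1 fails for all current rows; recursion stops.
Total rows emitted: 3.

3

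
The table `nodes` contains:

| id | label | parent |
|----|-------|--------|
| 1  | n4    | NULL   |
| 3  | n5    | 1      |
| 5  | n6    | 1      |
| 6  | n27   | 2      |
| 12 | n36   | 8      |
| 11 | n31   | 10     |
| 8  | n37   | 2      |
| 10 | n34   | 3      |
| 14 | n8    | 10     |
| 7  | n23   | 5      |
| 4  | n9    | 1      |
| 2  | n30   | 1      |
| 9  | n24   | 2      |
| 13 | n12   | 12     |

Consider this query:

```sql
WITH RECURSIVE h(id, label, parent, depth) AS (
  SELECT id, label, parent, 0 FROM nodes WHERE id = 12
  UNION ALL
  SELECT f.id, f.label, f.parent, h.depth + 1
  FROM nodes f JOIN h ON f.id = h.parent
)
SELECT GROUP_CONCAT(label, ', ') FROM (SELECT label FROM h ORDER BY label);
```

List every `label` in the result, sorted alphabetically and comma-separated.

Base: id=12 (n36), parent=8, depth 0.
Iteration 1: join on id=8 -> n37 (id 8, parent=2, depth 1).
Iteration 2: join on id=2 -> n30 (id 2, parent=1, depth 2).
Iteration 3: join on id=1 -> n4 (id 1, parent=NULL, depth 3).
Iteration 4: parent is NULL; no match; recursion stops.

n30, n36, n37, n4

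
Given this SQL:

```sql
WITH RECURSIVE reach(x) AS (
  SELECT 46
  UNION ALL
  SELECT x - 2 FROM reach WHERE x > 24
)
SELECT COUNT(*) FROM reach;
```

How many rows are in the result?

Base: x=46.
Iteration 1: 46 > 24 holds -> x = 46 - 2 = 44.
Iteration 2: 44 > 24 holds -> x = 44 - 2 = 42.
Iteration 3: 42 > 24 holds -> x = 42 - 2 = 40.
Iteration 4: 40 > 24 holds -> x = 40 - 2 = 38.
Iteration 5: 38 > 24 holds -> x = 38 - 2 = 36.
Iteration 6: 36 > 24 holds -> x = 36 - 2 = 34.
Iteration 7: 34 > 24 holds -> x = 34 - 2 = 32.
Iteration 8: 32 > 24 holds -> x = 32 - 2 = 30.
Iteration 9: 30 > 24 holds -> x = 30 - 2 = 28.
Iteration 10: 28 > 24 holds -> x = 28 - 2 = 26.
Iteration 11: 26 > 24 holds -> x = 26 - 2 = 24.
Iteration 12: 24 > 24 fails; recursion stops.
Total rows emitted: 12.

12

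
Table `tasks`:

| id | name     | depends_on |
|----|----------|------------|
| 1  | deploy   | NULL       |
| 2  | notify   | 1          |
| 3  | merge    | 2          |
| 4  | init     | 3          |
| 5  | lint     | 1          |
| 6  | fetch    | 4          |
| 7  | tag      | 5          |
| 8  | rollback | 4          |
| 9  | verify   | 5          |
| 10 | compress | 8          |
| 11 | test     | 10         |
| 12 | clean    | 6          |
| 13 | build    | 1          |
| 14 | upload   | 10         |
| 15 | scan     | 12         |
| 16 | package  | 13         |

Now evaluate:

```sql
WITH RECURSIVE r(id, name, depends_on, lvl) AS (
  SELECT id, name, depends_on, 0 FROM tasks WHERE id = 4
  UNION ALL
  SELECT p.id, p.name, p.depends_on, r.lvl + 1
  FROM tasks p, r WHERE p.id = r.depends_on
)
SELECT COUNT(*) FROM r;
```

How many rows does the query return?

4

Base: id=4 (init), depends_on=3, lvl 0.
Iteration 1: join on id=3 -> merge (id 3, depends_on=2, lvl 1).
Iteration 2: join on id=2 -> notify (id 2, depends_on=1, lvl 2).
Iteration 3: join on id=1 -> deploy (id 1, depends_on=NULL, lvl 3).
Iteration 4: depends_on is NULL; no match; recursion stops.
Total rows emitted: 4.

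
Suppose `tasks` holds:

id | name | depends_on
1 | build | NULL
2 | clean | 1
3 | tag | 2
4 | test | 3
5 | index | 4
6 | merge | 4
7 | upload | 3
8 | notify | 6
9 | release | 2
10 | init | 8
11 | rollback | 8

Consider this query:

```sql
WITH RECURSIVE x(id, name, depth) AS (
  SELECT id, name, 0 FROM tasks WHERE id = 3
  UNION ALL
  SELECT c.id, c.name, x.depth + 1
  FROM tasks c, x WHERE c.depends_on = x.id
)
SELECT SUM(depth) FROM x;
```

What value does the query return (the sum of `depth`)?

17

Base: id=3 (tag) at depth 0.
Iteration 1: rows with depends_on in {3} -> test (id 4, depth 1), upload (id 7, depth 1).
Iteration 2: rows with depends_on in {4,7} -> index (id 5, depth 2), merge (id 6, depth 2).
Iteration 3: rows with depends_on in {5,6} -> notify (id 8, depth 3).
Iteration 4: rows with depends_on in {8} -> init (id 10, depth 4), rollback (id 11, depth 4).
Iteration 5: no rows with depends_on in {10,11}; recursion stops.
SUM(depth) = 0 + 1 + 1 + 2 + 2 + 3 + 4 + 4 = 17.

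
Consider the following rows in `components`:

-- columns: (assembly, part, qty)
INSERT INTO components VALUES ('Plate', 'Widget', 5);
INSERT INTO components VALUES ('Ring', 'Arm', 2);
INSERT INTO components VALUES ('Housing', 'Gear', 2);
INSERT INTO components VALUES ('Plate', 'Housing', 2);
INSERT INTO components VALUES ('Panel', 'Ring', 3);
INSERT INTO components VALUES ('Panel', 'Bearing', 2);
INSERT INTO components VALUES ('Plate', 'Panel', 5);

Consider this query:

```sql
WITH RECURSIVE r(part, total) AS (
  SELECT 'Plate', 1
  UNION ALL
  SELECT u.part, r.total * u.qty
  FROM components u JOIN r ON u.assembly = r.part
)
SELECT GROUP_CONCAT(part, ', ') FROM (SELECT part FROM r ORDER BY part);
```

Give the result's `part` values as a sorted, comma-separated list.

Arm, Bearing, Gear, Housing, Panel, Plate, Ring, Widget

Base: (Plate, total=1).
Iteration 1: components of {Plate} -> Housing = 1*2 = 2, Panel = 1*5 = 5, Widget = 1*5 = 5.
Iteration 2: components of {Housing,Panel,Widget} -> Bearing = 5*2 = 10, Gear = 2*2 = 4, Ring = 5*3 = 15.
Iteration 3: components of {Bearing,Gear,Ring} -> Arm = 15*2 = 30.
Iteration 4: no further components; recursion stops.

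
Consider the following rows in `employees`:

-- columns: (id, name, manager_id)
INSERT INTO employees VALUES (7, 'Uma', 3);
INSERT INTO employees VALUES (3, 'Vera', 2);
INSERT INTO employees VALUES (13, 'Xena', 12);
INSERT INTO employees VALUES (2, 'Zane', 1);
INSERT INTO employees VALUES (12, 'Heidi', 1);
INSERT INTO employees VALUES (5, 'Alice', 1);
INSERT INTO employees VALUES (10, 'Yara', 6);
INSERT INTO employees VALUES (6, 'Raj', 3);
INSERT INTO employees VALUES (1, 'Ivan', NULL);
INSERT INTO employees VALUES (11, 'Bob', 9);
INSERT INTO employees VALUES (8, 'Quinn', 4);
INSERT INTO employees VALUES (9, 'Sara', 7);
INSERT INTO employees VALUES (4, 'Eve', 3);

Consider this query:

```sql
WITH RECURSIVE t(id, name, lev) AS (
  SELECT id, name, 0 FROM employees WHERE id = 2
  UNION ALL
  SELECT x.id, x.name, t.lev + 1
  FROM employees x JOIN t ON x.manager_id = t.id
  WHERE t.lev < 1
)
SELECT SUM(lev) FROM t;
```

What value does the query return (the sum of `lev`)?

1

Base: id=2 (Zane) at lev 0.
Iteration 1: rows with manager_id in {2} -> Vera (id 3, lev 1).
Iteration 2: lev < 1 fails for all current rows; recursion stops.
SUM(lev) = 0 + 1 = 1.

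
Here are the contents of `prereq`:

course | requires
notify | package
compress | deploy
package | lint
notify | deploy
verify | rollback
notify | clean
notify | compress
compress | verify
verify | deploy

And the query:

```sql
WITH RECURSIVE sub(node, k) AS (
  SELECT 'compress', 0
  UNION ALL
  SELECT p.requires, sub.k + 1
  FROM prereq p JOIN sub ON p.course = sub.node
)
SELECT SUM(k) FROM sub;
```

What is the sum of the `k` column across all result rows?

6

Base: (compress, k=0).
Iteration 1: edges from {compress} -> (deploy, k=1), (verify, k=1).
Iteration 2: edges from {deploy,verify} -> (deploy, k=2), (rollback, k=2).
Iteration 3: no outgoing edges from {deploy,rollback}; recursion stops.
SUM(k) = 0 + 1 + 1 + 2 + 2 = 6.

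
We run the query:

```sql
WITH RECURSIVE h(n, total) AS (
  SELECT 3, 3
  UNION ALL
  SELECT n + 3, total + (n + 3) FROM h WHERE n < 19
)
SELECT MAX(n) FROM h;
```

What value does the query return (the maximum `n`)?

21

Base: n=3, total=3.
Iteration 1: 3 < 19 holds -> n = 3 + 3 = 6, total = 3 + 6 = 9.
Iteration 2: 6 < 19 holds -> n = 6 + 3 = 9, total = 9 + 9 = 18.
Iteration 3: 9 < 19 holds -> n = 9 + 3 = 12, total = 18 + 12 = 30.
Iteration 4: 12 < 19 holds -> n = 12 + 3 = 15, total = 30 + 15 = 45.
Iteration 5: 15 < 19 holds -> n = 15 + 3 = 18, total = 45 + 18 = 63.
Iteration 6: 18 < 19 holds -> n = 18 + 3 = 21, total = 63 + 21 = 84.
Iteration 7: 21 < 19 fails; recursion stops.
n values: 3, 6, 9, 12, 15, 18, 21; the maximum is 21.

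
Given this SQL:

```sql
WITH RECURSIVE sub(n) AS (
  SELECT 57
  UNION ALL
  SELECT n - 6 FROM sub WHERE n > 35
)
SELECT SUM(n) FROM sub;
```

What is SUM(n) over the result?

225

Base: n=57.
Iteration 1: 57 > 35 holds -> n = 57 - 6 = 51.
Iteration 2: 51 > 35 holds -> n = 51 - 6 = 45.
Iteration 3: 45 > 35 holds -> n = 45 - 6 = 39.
Iteration 4: 39 > 35 holds -> n = 39 - 6 = 33.
Iteration 5: 33 > 35 fails; recursion stops.
SUM(n) = 57 + 51 + 45 + 39 + 33 = 225.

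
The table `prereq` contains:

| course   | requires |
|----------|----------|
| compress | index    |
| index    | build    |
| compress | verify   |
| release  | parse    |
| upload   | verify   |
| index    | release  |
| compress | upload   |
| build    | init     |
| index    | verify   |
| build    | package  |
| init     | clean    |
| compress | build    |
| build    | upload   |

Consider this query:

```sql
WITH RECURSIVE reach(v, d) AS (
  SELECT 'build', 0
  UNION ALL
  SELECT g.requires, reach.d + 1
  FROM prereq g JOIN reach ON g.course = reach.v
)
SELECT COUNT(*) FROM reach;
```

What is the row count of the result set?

Base: (build, d=0).
Iteration 1: edges from {build} -> (init, d=1), (package, d=1), (upload, d=1).
Iteration 2: edges from {init,package,upload} -> (clean, d=2), (verify, d=2).
Iteration 3: no outgoing edges from {clean,verify}; recursion stops.
Total rows emitted: 6.

6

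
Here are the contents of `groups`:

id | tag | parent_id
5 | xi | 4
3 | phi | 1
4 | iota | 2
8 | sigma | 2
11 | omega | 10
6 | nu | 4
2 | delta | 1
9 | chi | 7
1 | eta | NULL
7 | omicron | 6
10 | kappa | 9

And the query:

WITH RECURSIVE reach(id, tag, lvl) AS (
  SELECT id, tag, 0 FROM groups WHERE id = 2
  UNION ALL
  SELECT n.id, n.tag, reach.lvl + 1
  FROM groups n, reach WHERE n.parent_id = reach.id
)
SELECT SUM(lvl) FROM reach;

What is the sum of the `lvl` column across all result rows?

Base: id=2 (delta) at lvl 0.
Iteration 1: rows with parent_id in {2} -> iota (id 4, lvl 1), sigma (id 8, lvl 1).
Iteration 2: rows with parent_id in {4,8} -> xi (id 5, lvl 2), nu (id 6, lvl 2).
Iteration 3: rows with parent_id in {5,6} -> omicron (id 7, lvl 3).
Iteration 4: rows with parent_id in {7} -> chi (id 9, lvl 4).
Iteration 5: rows with parent_id in {9} -> kappa (id 10, lvl 5).
Iteration 6: rows with parent_id in {10} -> omega (id 11, lvl 6).
Iteration 7: no rows with parent_id in {11}; recursion stops.
SUM(lvl) = 0 + 1 + 1 + 2 + 2 + 3 + 4 + 5 + 6 = 24.

24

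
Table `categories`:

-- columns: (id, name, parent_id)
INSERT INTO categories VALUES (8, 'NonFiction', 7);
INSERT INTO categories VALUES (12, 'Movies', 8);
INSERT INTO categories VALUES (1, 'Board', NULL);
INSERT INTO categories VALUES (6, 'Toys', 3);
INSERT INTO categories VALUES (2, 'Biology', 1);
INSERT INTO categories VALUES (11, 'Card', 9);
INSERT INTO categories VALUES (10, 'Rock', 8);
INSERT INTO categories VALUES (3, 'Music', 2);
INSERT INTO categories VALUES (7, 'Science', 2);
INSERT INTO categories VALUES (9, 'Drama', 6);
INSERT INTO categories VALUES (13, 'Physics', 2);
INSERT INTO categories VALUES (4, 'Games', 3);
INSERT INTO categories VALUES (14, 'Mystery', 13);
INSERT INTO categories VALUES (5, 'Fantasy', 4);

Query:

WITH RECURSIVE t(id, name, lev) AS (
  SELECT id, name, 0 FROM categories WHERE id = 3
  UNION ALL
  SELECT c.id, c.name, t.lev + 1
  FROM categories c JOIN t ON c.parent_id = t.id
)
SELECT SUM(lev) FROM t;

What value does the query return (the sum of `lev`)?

Base: id=3 (Music) at lev 0.
Iteration 1: rows with parent_id in {3} -> Games (id 4, lev 1), Toys (id 6, lev 1).
Iteration 2: rows with parent_id in {4,6} -> Fantasy (id 5, lev 2), Drama (id 9, lev 2).
Iteration 3: rows with parent_id in {5,9} -> Card (id 11, lev 3).
Iteration 4: no rows with parent_id in {11}; recursion stops.
SUM(lev) = 0 + 1 + 1 + 2 + 2 + 3 = 9.

9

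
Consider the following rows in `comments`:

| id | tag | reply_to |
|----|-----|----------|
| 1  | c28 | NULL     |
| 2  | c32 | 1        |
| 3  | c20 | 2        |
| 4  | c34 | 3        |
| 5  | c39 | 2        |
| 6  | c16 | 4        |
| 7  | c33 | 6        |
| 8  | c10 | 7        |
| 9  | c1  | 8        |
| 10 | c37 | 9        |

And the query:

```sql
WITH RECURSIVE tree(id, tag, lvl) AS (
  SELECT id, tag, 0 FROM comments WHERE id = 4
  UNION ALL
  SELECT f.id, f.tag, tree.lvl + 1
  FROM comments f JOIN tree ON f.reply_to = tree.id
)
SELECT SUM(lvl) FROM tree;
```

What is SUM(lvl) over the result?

Base: id=4 (c34) at lvl 0.
Iteration 1: rows with reply_to in {4} -> c16 (id 6, lvl 1).
Iteration 2: rows with reply_to in {6} -> c33 (id 7, lvl 2).
Iteration 3: rows with reply_to in {7} -> c10 (id 8, lvl 3).
Iteration 4: rows with reply_to in {8} -> c1 (id 9, lvl 4).
Iteration 5: rows with reply_to in {9} -> c37 (id 10, lvl 5).
Iteration 6: no rows with reply_to in {10}; recursion stops.
SUM(lvl) = 0 + 1 + 2 + 3 + 4 + 5 = 15.

15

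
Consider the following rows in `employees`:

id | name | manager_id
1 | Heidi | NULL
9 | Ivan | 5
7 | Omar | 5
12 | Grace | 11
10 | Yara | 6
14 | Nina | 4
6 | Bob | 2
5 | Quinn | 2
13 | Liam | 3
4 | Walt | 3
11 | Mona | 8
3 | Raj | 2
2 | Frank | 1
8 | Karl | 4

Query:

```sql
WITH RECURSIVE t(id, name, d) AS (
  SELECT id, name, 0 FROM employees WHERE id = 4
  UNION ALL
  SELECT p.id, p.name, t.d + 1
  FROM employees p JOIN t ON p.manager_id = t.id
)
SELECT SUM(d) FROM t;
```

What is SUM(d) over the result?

Base: id=4 (Walt) at d 0.
Iteration 1: rows with manager_id in {4} -> Karl (id 8, d 1), Nina (id 14, d 1).
Iteration 2: rows with manager_id in {8,14} -> Mona (id 11, d 2).
Iteration 3: rows with manager_id in {11} -> Grace (id 12, d 3).
Iteration 4: no rows with manager_id in {12}; recursion stops.
SUM(d) = 0 + 1 + 1 + 2 + 3 = 7.

7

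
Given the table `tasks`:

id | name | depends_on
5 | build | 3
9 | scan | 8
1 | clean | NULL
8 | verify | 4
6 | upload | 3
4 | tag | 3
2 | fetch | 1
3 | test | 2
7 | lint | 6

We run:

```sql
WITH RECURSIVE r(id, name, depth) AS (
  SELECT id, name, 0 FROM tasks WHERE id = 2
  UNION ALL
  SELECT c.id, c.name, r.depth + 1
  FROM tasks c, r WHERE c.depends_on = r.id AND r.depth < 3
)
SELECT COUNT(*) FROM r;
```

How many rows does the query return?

7

Base: id=2 (fetch) at depth 0.
Iteration 1: rows with depends_on in {2} -> test (id 3, depth 1).
Iteration 2: rows with depends_on in {3} -> tag (id 4, depth 2), build (id 5, depth 2), upload (id 6, depth 2).
Iteration 3: rows with depends_on in {4,5,6} -> lint (id 7, depth 3), verify (id 8, depth 3).
Iteration 4: depth < 3 fails for all current rows; recursion stops.
Total rows emitted: 7.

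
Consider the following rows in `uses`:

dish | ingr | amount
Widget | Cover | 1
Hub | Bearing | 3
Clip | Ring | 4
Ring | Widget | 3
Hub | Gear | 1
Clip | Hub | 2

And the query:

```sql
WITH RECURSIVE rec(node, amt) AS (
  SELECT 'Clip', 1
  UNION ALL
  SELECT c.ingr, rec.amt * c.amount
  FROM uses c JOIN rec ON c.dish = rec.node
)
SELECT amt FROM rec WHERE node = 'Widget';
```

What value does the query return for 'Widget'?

Base: (Clip, amt=1).
Iteration 1: components of {Clip} -> Hub = 1*2 = 2, Ring = 1*4 = 4.
Iteration 2: components of {Hub,Ring} -> Bearing = 2*3 = 6, Gear = 2*1 = 2, Widget = 4*3 = 12.
Iteration 3: components of {Bearing,Gear,Widget} -> Cover = 12*1 = 12.
Iteration 4: no further components; recursion stops.

12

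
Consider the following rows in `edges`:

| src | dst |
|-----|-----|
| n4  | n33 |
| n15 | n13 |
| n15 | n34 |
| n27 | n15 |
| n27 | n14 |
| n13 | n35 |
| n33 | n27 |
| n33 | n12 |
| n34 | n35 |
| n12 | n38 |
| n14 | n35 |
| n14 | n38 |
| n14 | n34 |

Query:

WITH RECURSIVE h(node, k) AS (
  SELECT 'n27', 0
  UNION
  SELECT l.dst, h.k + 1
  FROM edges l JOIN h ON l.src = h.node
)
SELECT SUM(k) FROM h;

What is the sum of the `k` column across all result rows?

Base: (n27, k=0).
Iteration 1: edges from {n27} -> (n14, k=1), (n15, k=1).
Iteration 2: edges from {n14,n15} -> (n13, k=2), (n34, k=2), (n35, k=2), (n38, k=2). [UNION drops 1 duplicate row(s)]
Iteration 3: edges from {n13,n34,n35,n38} -> (n35, k=3). [UNION drops 1 duplicate row(s)]
Iteration 4: no outgoing edges from {n35}; recursion stops.
SUM(k) = 0 + 1 + 1 + 2 + 2 + 2 + 2 + 3 = 13.

13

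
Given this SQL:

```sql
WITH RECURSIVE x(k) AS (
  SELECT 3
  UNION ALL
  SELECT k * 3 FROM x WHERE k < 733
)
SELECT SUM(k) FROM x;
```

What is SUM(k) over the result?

3279

Base: k=3.
Iteration 1: 3 < 733 holds -> k = 3 * 3 = 9.
Iteration 2: 9 < 733 holds -> k = 9 * 3 = 27.
Iteration 3: 27 < 733 holds -> k = 27 * 3 = 81.
Iteration 4: 81 < 733 holds -> k = 81 * 3 = 243.
Iteration 5: 243 < 733 holds -> k = 243 * 3 = 729.
Iteration 6: 729 < 733 holds -> k = 729 * 3 = 2187.
Iteration 7: 2187 < 733 fails; recursion stops.
SUM(k) = 3 + 9 + 27 + 81 + 243 + 729 + 2187 = 3279.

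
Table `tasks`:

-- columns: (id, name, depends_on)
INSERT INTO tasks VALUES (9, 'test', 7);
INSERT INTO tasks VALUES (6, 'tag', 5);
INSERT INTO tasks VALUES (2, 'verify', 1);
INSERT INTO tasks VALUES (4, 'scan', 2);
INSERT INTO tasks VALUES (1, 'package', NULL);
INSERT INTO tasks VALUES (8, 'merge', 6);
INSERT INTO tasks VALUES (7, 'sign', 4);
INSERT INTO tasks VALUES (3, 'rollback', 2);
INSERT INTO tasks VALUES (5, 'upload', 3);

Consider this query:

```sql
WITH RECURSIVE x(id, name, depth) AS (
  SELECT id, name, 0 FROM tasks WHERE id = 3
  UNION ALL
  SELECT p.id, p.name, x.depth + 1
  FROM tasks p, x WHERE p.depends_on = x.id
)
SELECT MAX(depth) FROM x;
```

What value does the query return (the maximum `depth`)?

Base: id=3 (rollback) at depth 0.
Iteration 1: rows with depends_on in {3} -> upload (id 5, depth 1).
Iteration 2: rows with depends_on in {5} -> tag (id 6, depth 2).
Iteration 3: rows with depends_on in {6} -> merge (id 8, depth 3).
Iteration 4: no rows with depends_on in {8}; recursion stops.
depth values: 0, 1, 2, 3; the maximum is 3.

3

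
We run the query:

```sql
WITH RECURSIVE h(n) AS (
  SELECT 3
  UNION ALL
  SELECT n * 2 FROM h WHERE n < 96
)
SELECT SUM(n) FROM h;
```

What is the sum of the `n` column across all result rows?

Base: n=3.
Iteration 1: 3 < 96 holds -> n = 3 * 2 = 6.
Iteration 2: 6 < 96 holds -> n = 6 * 2 = 12.
Iteration 3: 12 < 96 holds -> n = 12 * 2 = 24.
Iteration 4: 24 < 96 holds -> n = 24 * 2 = 48.
Iteration 5: 48 < 96 holds -> n = 48 * 2 = 96.
Iteration 6: 96 < 96 fails; recursion stops.
SUM(n) = 3 + 6 + 12 + 24 + 48 + 96 = 189.

189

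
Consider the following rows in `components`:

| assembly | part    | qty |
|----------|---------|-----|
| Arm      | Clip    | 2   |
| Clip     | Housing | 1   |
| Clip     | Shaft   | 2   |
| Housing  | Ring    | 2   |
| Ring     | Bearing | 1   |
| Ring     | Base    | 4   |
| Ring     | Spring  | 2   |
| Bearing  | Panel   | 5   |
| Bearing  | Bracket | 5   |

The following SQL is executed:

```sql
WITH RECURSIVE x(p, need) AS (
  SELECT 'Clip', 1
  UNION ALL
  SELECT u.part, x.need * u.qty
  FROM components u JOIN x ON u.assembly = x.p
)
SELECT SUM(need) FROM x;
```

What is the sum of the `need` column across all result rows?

Base: (Clip, need=1).
Iteration 1: components of {Clip} -> Housing = 1*1 = 1, Shaft = 1*2 = 2.
Iteration 2: components of {Housing,Shaft} -> Ring = 1*2 = 2.
Iteration 3: components of {Ring} -> Base = 2*4 = 8, Bearing = 2*1 = 2, Spring = 2*2 = 4.
Iteration 4: components of {Base,Bearing,Spring} -> Bracket = 2*5 = 10, Panel = 2*5 = 10.
Iteration 5: no further components; recursion stops.
SUM(need) = 1 + 1 + 2 + 2 + 2 + 8 + 4 + 10 + 10 = 40.

40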